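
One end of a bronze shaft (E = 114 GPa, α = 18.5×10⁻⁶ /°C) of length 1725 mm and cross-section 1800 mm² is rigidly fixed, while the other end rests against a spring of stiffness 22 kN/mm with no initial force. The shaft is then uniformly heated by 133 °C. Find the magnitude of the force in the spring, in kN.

The unrestrained thermal change is αΔT L = 18.5×10⁻⁶ × 133 × 1725 = 4.244 mm.
With a force P in the spring, the elastic change of the shaft is PL/(AE) and that of the spring is P/k; compatibility requires their sum to equal δ_free.
So P = δ_free / [L/(AE) + 1/k] = 4.244 / [ 1725/(1800×114×10³) + 1/(22×10³) ].
P = 4.244 / 5.386×10⁻⁵ = 78800 N.

P ≈ 78.8 kN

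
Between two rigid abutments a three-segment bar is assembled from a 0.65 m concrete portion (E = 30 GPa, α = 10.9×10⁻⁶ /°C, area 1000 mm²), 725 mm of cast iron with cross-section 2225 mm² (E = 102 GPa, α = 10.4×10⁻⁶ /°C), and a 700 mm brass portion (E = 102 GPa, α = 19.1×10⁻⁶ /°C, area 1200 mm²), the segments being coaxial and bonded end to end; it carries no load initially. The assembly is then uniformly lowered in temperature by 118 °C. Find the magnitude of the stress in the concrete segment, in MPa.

σ ≈ 108 MPa (tensile)

If the supports were absent, the total length change would be Σ αᵢΔT Lᵢ = 10.9×10⁻⁶×118×650 + 10.4×10⁻⁶×118×725 + 19.1×10⁻⁶×118×700 = 3.303 mm.
The rigid supports impose zero overall length change; the single axial force P common to all segments must satisfy P Σ Lᵢ/(AᵢEᵢ) = δ_free.
The series flexibility is Σ Lᵢ/(AᵢEᵢ) = 650/(1000×30×10³) + 725/(2225×102×10³) + 700/(1200×102×10³) = 3.058×10⁻⁵ mm/N.
So P = 3.303 / 3.058×10⁻⁵ = 108 kN, tensile.
σ_{concrete} = P / A = 108000 / 1000 = 108 MPa.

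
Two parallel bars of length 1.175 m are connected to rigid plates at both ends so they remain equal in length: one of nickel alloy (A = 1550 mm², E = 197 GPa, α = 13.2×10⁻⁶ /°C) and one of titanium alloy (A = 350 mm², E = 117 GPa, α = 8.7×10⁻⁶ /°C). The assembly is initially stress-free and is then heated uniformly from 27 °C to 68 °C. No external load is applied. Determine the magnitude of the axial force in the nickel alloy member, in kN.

P ≈ 6.66 kN (compressive in the nickel alloy)

Equilibrium of a rigid end plate with no external load gives equal and opposite internal forces ±P in the two members. Since α_{nickel alloy} > α_{titanium alloy}, heating drives the nickel alloy into compression and the titanium alloy into tension.
Compatibility of the two members (thermal + elastic change equal): (α₁ − α₂)ΔT = P·[1/(A₁E₁) + 1/(A₂E₂)].
|α₁ − α₂|·ΔT = 4.5×10⁻⁶ × 41 = 0.0001845.
1/(A₁E₁) + 1/(A₂E₂) = 1/(1550×197×10³) + 1/(350×117×10³) = 2.769×10⁻⁸ N⁻¹.
So P = 0.0001845 / 2.769×10⁻⁸ = 6.662 kN.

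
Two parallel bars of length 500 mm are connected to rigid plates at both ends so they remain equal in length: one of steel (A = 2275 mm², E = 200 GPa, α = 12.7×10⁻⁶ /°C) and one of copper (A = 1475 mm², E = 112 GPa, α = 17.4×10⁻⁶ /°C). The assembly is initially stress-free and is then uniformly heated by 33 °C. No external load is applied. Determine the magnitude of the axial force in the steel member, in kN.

P ≈ 18.8 kN (tensile in the steel)

The copper has the larger α, so on heating it would change length more than the steel if both were free. The rigid plates force a common final length, so the copper is put into compression and the steel into tension, with equal and opposite forces P (no external load).
Setting the final lengths equal and cancelling L: (α₁ − α₂)ΔT = P/(A₁E₁) + P/(A₂E₂).
|α₁ − α₂|·ΔT = 4.7×10⁻⁶ × 33 = 0.0001551.
1/(A₁E₁) + 1/(A₂E₂) = 1/(2275×200×10³) + 1/(1475×112×10³) = 8.251×10⁻⁹ N⁻¹.
P = 0.0001551 / 8.251×10⁻⁹ = 18800 N = 18.8 kN.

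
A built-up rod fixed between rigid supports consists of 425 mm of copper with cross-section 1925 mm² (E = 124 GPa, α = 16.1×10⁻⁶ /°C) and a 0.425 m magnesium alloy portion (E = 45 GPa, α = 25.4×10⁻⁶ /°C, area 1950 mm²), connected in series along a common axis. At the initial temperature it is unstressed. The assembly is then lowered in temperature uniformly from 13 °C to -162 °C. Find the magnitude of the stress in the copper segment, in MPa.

σ ≈ 242 MPa (tensile)

Free thermal contraction of the whole bar: Σ αᵢΔT Lᵢ = 16.1×10⁻⁶×175×425 + 25.4×10⁻⁶×175×425 = 3.087 mm.
The rigid supports impose zero overall length change; the single axial force P common to all segments must satisfy P Σ Lᵢ/(AᵢEᵢ) = δ_free.
Σ Lᵢ/(AᵢEᵢ) = 425/(1925×124×10³) + 425/(1950×45×10³) = 6.624×10⁻⁶ mm/N.
So P = 3.087 / 6.624×10⁻⁶ = 466 kN, tensile.
σ_{copper} = P / A = 466000 / 1925 = 242.1 MPa.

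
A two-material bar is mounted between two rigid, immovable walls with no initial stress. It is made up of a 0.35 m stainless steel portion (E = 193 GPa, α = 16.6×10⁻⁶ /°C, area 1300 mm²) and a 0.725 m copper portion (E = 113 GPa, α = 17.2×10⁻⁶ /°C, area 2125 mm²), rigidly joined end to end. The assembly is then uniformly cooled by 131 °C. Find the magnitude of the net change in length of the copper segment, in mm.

|ΔL| ≈ 0.00435 mm

If the supports were absent, the total length change would be Σ αᵢΔT Lᵢ = 16.6×10⁻⁶×131×350 + 17.2×10⁻⁶×131×725 = 2.395 mm.
The walls prevent any net length change, so an axial force P (same in every segment) develops. Compatibility: P · Σ Lᵢ/(AᵢEᵢ) = δ_free.
Σ Lᵢ/(AᵢEᵢ) = 350/(1300×193×10³) + 725/(2125×113×10³) = 4.414×10⁻⁶ mm/N.
P = 2.395 / 4.414×10⁻⁶ = 542500 N = 542.5 kN, tensile.
For the copper segment, free thermal change = 17.2×10⁻⁶×131×725 = 1.634 mm and elastic change from P = 542500×725/(2125×113×10³) = 1.638 mm; these oppose, so the net change is 0.00435 mm (segment lengthens).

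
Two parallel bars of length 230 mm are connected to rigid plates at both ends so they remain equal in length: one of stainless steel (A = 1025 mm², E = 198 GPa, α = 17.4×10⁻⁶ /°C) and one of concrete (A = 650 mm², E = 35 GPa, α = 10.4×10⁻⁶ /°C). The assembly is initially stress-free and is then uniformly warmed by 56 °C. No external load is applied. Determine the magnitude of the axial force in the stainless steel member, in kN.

P ≈ 8.02 kN (compressive in the stainless steel)

Equilibrium of a rigid end plate with no external load gives equal and opposite internal forces ±P in the two members. Since α_{stainless steel} > α_{concrete}, heating drives the stainless steel into compression and the concrete into tension.
Compatibility of the two members (thermal + elastic change equal): (α₁ − α₂)ΔT = P·[1/(A₁E₁) + 1/(A₂E₂)].
|α₁ − α₂|·ΔT = 7×10⁻⁶ × 56 = 0.000392.
1/(A₁E₁) + 1/(A₂E₂) = 1/(1025×198×10³) + 1/(650×35×10³) = 4.888×10⁻⁸ N⁻¹.
So P = 0.000392 / 4.888×10⁻⁸ = 8.019 kN.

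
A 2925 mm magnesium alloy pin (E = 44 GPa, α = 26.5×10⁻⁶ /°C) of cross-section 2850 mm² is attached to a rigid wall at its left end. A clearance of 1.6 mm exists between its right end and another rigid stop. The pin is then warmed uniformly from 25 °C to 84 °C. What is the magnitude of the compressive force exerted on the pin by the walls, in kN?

P ≈ 127 kN

If the wall were absent the pin would grow by αΔT L = 26.5×10⁻⁶ × 59 × 2925 = 4.573 mm.
This exceeds the 1.6 mm gap, so the wall pushes back. The portion of expansion that must be recovered elastically is δ_free − gap = 4.573 − 1.6 = 2.973 mm.
That suppressed elongation corresponds to σ = E·Δ/L = 44×10³ × 2.973/2925 = 44.73 MPa.
P = σA = 44.73 × 2850 = 127.5 kN.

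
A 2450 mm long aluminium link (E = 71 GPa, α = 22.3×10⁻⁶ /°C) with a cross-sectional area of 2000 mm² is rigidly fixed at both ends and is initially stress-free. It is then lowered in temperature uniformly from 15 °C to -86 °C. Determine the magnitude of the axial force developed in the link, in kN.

P ≈ 320 kN (tensile)

Full restraint means ε = 0, so the stress is σ = EαΔT = 71×10³ × 22.3×10⁻⁶ × 101 = 159.9 MPa.
Axial force P = σA = 159.9 × 2000 = 319800 N = 319.8 kN, tensile.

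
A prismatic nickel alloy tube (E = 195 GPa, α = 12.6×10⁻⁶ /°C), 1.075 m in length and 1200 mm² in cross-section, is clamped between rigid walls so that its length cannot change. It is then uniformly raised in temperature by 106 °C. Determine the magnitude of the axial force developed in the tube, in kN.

With zero net strain, σ = E·αΔT = 195 GPa × 12.6×10⁻⁶ × 106 = 260.4 MPa.
P = AEαΔT = 1200 × 195×10³ × 12.6×10⁻⁶ × 106 = 312.5 kN (compressive).

P ≈ 313 kN (compressive)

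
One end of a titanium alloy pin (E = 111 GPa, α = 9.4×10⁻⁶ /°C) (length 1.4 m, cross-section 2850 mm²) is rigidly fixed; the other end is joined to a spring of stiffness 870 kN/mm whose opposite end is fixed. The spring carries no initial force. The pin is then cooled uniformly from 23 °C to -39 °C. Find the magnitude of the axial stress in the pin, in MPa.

If the spring were absent the pin would shorten by αΔT L = 9.4×10⁻⁶ × 62 × 1400 = 0.8159 mm.
With a force P in the spring, the elastic change of the pin is PL/(AE) and that of the spring is P/k; compatibility requires their sum to equal δ_free.
P [ L/(AE) + 1/k ] = δ_free → P [ 1400/(2850×111×10³) + 1/(870×10³) ] = 0.8159.
P = 0.8159 / 5.575×10⁻⁶ = 146400 N.
σ = P/A = 146400/2850 = 51.35 MPa.

σ ≈ 51.4 MPa (tensile)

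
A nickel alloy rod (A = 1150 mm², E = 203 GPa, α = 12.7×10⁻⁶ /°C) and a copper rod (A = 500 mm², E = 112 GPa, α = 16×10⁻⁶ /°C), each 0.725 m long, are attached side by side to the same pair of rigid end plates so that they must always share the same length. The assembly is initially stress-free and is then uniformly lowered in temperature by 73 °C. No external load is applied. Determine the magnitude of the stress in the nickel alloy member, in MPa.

Both members must finish at the same length. With the larger α, the copper tends to over-contract; the plates restrain it, putting the copper in tension and the nickel alloy in compression. With no external load the two internal forces are equal and opposite, magnitude P.
Setting the final lengths equal and cancelling L: (α₁ − α₂)ΔT = P/(A₁E₁) + P/(A₂E₂).
|α₁ − α₂|·ΔT = 3.3×10⁻⁶ × 73 = 0.0002409.
1/(A₁E₁) + 1/(A₂E₂) = 1/(1150×203×10³) + 1/(500×112×10³) = 2.214×10⁻⁸ N⁻¹.
P = 0.0002409 / 2.214×10⁻⁸ = 10880 N = 10.88 kN.
σ_{nickel alloy} = P/A₁ = 10880/1150 = 9.461 MPa, compressive.

σ ≈ 9.46 MPa (compressive)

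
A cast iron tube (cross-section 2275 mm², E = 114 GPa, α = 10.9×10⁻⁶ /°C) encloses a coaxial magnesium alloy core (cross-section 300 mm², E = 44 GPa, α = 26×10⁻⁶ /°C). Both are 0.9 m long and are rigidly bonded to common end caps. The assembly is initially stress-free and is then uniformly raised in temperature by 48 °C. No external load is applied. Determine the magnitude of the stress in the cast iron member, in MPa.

Equilibrium of a rigid end plate with no external load gives equal and opposite internal forces ±P in the two members. Since α_{magnesium alloy} > α_{cast iron}, heating drives the magnesium alloy into compression and the cast iron into tension.
Setting the final lengths equal and cancelling L: (α₁ − α₂)ΔT = P/(A₁E₁) + P/(A₂E₂).
|α₁ − α₂|·ΔT = 15.1×10⁻⁶ × 48 = 0.0007248.
1/(A₁E₁) + 1/(A₂E₂) = 1/(2275×114×10³) + 1/(300×44×10³) = 7.961×10⁻⁸ N⁻¹.
P = 0.0007248 / 7.961×10⁻⁸ = 9104 N = 9.104 kN.
σ_{cast iron} = P/A₁ = 9104/2275 = 4.002 MPa, tensile.

σ ≈ 4 MPa (tensile)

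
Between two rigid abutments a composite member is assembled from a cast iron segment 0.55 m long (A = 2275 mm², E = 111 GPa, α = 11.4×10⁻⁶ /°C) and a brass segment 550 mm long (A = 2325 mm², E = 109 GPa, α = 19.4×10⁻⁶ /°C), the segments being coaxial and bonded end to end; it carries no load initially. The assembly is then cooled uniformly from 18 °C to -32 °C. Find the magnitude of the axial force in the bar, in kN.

With the walls removed the bar would change length by δ_free = Σ αᵢΔT Lᵢ = 11.4×10⁻⁶×50×550 + 19.4×10⁻⁶×50×550 = 0.847 mm.
The rigid supports impose zero overall length change; the single axial force P common to all segments must satisfy P Σ Lᵢ/(AᵢEᵢ) = δ_free.
Σ Lᵢ/(AᵢEᵢ) = 550/(2275×111×10³) + 550/(2325×109×10³) = 4.348×10⁻⁶ mm/N.
Hence P = δ_free / Σ(L/AE) = 0.847/4.348×10⁻⁶ = 194.8 kN (tensile).

P ≈ 195 kN (tensile)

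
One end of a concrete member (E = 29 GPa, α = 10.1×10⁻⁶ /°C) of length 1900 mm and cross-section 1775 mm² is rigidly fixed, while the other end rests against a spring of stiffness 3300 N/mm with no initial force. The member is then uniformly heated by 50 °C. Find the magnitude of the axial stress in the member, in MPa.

σ ≈ 1.59 MPa (compressive)

The unrestrained thermal change is αΔT L = 10.1×10⁻⁶ × 50 × 1900 = 0.9595 mm.
With a force P in the spring, the elastic change of the member is PL/(AE) and that of the spring is P/k; compatibility requires their sum to equal δ_free.
P [ L/(AE) + 1/k ] = δ_free → P [ 1900/(1775×29×10³) + 1/(3300) ] = 0.9595.
P = 0.9595 / 0.0003399 = 2823 N.
σ = P/A = 2823/1775 = 1.59 MPa.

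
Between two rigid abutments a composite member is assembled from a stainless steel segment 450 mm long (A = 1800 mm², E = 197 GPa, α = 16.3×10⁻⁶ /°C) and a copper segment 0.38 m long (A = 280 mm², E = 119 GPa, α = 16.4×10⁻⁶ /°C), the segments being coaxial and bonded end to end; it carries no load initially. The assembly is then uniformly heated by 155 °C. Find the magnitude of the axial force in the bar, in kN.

P ≈ 166 kN (compressive)

With the walls removed the bar would change length by δ_free = Σ αᵢΔT Lᵢ = 16.3×10⁻⁶×155×450 + 16.4×10⁻⁶×155×380 = 2.103 mm.
Since the ends are fixed, an axial force P builds up, equal in every segment, with P · Σ Lᵢ/(AᵢEᵢ) = δ_free.
Σ Lᵢ/(AᵢEᵢ) = 450/(1800×197×10³) + 380/(280×119×10³) = 1.267×10⁻⁵ mm/N.
So P = 2.103 / 1.267×10⁻⁵ = 165.9 kN, compressive.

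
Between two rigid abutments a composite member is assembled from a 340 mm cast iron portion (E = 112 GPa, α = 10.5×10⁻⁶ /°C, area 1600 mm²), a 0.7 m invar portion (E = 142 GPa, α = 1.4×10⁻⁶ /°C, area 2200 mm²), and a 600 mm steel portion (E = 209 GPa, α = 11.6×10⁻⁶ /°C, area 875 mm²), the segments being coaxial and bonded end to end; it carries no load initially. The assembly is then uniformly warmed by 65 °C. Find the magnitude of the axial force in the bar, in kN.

P ≈ 101 kN (compressive)

Free thermal expansion of the whole bar: Σ αᵢΔT Lᵢ = 10.5×10⁻⁶×65×340 + 1.4×10⁻⁶×65×700 + 11.6×10⁻⁶×65×600 = 0.7481 mm.
The walls prevent any net length change, so an axial force P (same in every segment) develops. Compatibility: P · Σ Lᵢ/(AᵢEᵢ) = δ_free.
The series flexibility is Σ Lᵢ/(AᵢEᵢ) = 340/(1600×112×10³) + 700/(2200×142×10³) + 600/(875×209×10³) = 7.419×10⁻⁶ mm/N.
Hence P = δ_free / Σ(L/AE) = 0.7481/7.419×10⁻⁶ = 100.8 kN (compressive).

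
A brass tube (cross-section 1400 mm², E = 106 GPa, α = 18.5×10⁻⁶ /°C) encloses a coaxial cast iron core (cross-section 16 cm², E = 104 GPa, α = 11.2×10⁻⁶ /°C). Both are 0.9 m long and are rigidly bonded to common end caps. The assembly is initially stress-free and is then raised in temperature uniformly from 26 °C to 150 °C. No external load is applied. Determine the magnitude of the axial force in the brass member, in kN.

P ≈ 71 kN (compressive in the brass)

Equilibrium of a rigid end plate with no external load gives equal and opposite internal forces ±P in the two members. Since α_{brass} > α_{cast iron}, heating drives the brass into compression and the cast iron into tension.
Equating the net (thermal + elastic) strains gives |α₁ − α₂|·ΔT = P·[1/(A₁E₁) + 1/(A₂E₂)].
|α₁ − α₂|·ΔT = 7.3×10⁻⁶ × 124 = 0.0009052.
1/(A₁E₁) + 1/(A₂E₂) = 1/(1400×106×10³) + 1/(1600×104×10³) = 1.275×10⁻⁸ N⁻¹.
P = 0.0009052 / 1.275×10⁻⁸ = 71010 N = 71.01 kN.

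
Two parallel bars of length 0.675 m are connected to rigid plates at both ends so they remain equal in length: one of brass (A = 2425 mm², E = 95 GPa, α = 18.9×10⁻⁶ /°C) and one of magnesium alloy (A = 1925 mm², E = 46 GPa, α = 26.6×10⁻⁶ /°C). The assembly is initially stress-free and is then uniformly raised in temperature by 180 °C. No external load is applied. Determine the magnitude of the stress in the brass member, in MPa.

σ ≈ 36.6 MPa (tensile)

Both members must finish at the same length. With the larger α, the magnesium alloy tends to over-expand; the plates restrain it, putting the magnesium alloy in compression and the brass in tension. With no external load the two internal forces are equal and opposite, magnitude P.
Setting the final lengths equal and cancelling L: (α₁ − α₂)ΔT = P/(A₁E₁) + P/(A₂E₂).
|α₁ − α₂|·ΔT = 7.7×10⁻⁶ × 180 = 0.001386.
1/(A₁E₁) + 1/(A₂E₂) = 1/(2425×95×10³) + 1/(1925×46×10³) = 1.563×10⁻⁸ N⁻¹.
So P = 0.001386 / 1.563×10⁻⁸ = 88.65 kN.
σ_{brass} = P/A₁ = 88650/2425 = 36.56 MPa, tensile.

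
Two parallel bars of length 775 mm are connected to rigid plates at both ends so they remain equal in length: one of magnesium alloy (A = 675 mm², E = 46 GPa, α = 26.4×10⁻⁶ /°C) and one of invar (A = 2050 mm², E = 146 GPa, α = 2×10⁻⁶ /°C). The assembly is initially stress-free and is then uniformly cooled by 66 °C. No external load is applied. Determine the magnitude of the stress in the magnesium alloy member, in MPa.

The magnesium alloy has the larger α, so on cooling it would change length more than the invar if both were free. The rigid plates force a common final length, so the magnesium alloy is put into tension and the invar into compression, with equal and opposite forces P (no external load).
Compatibility of the two members (thermal + elastic change equal): (α₁ − α₂)ΔT = P·[1/(A₁E₁) + 1/(A₂E₂)].
|α₁ − α₂|·ΔT = 24.4×10⁻⁶ × 66 = 0.00161.
1/(A₁E₁) + 1/(A₂E₂) = 1/(675×46×10³) + 1/(2050×146×10³) = 3.555×10⁻⁸ N⁻¹.
P = 0.00161 / 3.555×10⁻⁸ = 45300 N = 45.3 kN.
σ_{magnesium alloy} = P/A₁ = 45300/675 = 67.12 MPa, tensile.

σ ≈ 67.1 MPa (tensile)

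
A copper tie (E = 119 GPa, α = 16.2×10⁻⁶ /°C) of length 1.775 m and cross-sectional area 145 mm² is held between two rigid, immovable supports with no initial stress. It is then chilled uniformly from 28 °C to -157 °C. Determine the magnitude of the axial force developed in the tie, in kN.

Full restraint means ε = 0, so the stress is σ = EαΔT = 119×10³ × 16.2×10⁻⁶ × 185 = 356.6 MPa.
Then P = σA = 356.6 × 145 mm² = 51.71 kN, tensile.

P ≈ 51.7 kN (tensile)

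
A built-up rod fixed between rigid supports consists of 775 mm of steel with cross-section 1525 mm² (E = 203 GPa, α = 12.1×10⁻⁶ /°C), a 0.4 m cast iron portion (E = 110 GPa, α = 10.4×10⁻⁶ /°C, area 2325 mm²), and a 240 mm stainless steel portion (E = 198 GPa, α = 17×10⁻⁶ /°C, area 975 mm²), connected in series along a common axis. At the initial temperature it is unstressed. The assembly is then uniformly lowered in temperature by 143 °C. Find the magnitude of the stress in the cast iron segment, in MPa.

σ ≈ 204 MPa (tensile)

Free thermal contraction of the whole bar: Σ αᵢΔT Lᵢ = 12.1×10⁻⁶×143×775 + 10.4×10⁻⁶×143×400 + 17×10⁻⁶×143×240 = 2.519 mm.
The rigid supports impose zero overall length change; the single axial force P common to all segments must satisfy P Σ Lᵢ/(AᵢEᵢ) = δ_free.
The series flexibility is Σ Lᵢ/(AᵢEᵢ) = 775/(1525×203×10³) + 400/(2325×110×10³) + 240/(975×198×10³) = 5.311×10⁻⁶ mm/N.
P = 2.519 / 5.311×10⁻⁶ = 474400 N = 474.4 kN, tensile.
σ_{cast iron} = P / A = 474400 / 2325 = 204 MPa.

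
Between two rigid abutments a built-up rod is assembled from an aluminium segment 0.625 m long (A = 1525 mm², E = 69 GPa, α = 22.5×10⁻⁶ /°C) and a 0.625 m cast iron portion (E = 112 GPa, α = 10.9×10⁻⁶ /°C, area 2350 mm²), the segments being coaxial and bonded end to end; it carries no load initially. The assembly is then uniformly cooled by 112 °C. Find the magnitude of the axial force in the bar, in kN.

Free thermal contraction of the whole bar: Σ αᵢΔT Lᵢ = 22.5×10⁻⁶×112×625 + 10.9×10⁻⁶×112×625 = 2.338 mm.
The rigid supports impose zero overall length change; the single axial force P common to all segments must satisfy P Σ Lᵢ/(AᵢEᵢ) = δ_free.
Σ Lᵢ/(AᵢEᵢ) = 625/(1525×69×10³) + 625/(2350×112×10³) = 8.314×10⁻⁶ mm/N.
So P = 2.338 / 8.314×10⁻⁶ = 281.2 kN, tensile.

P ≈ 281 kN (tensile)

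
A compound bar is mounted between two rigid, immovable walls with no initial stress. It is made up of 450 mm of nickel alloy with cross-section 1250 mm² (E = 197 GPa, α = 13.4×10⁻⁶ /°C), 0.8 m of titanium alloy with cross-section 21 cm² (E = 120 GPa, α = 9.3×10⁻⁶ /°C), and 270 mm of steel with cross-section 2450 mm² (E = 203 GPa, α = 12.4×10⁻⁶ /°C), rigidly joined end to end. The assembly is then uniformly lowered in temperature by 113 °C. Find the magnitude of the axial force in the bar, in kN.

P ≈ 343 kN (tensile)

With the walls removed the bar would change length by δ_free = Σ αᵢΔT Lᵢ = 13.4×10⁻⁶×113×450 + 9.3×10⁻⁶×113×800 + 12.4×10⁻⁶×113×270 = 1.9 mm.
The rigid supports impose zero overall length change; the single axial force P common to all segments must satisfy P Σ Lᵢ/(AᵢEᵢ) = δ_free.
The series flexibility is Σ Lᵢ/(AᵢEᵢ) = 450/(1250×197×10³) + 800/(2100×120×10³) + 270/(2450×203×10³) = 5.545×10⁻⁶ mm/N.
So P = 1.9 / 5.545×10⁻⁶ = 342.7 kN, tensile.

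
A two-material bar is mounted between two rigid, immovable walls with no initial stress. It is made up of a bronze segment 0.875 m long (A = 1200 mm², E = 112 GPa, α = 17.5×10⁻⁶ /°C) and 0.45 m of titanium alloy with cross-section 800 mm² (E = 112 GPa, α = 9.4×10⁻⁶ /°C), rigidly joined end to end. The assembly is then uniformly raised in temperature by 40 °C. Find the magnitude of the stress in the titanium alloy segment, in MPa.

With the walls removed the bar would change length by δ_free = Σ αᵢΔT Lᵢ = 17.5×10⁻⁶×40×875 + 9.4×10⁻⁶×40×450 = 0.7817 mm.
Since the ends are fixed, an axial force P builds up, equal in every segment, with P · Σ Lᵢ/(AᵢEᵢ) = δ_free.
Σ Lᵢ/(AᵢEᵢ) = 875/(1200×112×10³) + 450/(800×112×10³) = 1.153×10⁻⁵ mm/N.
So P = 0.7817 / 1.153×10⁻⁵ = 67.78 kN, compressive.
σ_{titanium alloy} = P / A = 67780 / 800 = 84.73 MPa.

σ ≈ 84.7 MPa (compressive)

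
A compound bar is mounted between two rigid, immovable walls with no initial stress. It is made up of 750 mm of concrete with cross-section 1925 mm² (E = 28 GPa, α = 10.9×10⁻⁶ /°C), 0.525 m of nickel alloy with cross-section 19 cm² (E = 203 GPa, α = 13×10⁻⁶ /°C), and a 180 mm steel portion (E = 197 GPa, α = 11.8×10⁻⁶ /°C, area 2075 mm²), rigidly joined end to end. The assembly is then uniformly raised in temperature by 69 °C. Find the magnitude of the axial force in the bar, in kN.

P ≈ 75.2 kN (compressive)

Free thermal expansion of the whole bar: Σ αᵢΔT Lᵢ = 10.9×10⁻⁶×69×750 + 13×10⁻⁶×69×525 + 11.8×10⁻⁶×69×180 = 1.182 mm.
Since the ends are fixed, an axial force P builds up, equal in every segment, with P · Σ Lᵢ/(AᵢEᵢ) = δ_free.
The series flexibility is Σ Lᵢ/(AᵢEᵢ) = 750/(1925×28×10³) + 525/(1900×203×10³) + 180/(2075×197×10³) = 1.572×10⁻⁵ mm/N.
Hence P = δ_free / Σ(L/AE) = 1.182/1.572×10⁻⁵ = 75.18 kN (compressive).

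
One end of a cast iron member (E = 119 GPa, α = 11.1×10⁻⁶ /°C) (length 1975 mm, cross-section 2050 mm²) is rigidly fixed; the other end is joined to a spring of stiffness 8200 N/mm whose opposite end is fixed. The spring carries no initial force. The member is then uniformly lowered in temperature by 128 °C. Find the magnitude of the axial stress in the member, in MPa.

σ ≈ 10.5 MPa (tensile)

The unrestrained thermal change is αΔT L = 11.1×10⁻⁶ × 128 × 1975 = 2.806 mm.
With a force P in the spring, the elastic change of the member is PL/(AE) and that of the spring is P/k; compatibility requires their sum to equal δ_free.
So P = δ_free / [L/(AE) + 1/k] = 2.806 / [ 1975/(2050×119×10³) + 1/(8200) ].
P = 2.806 / 0.00013 = 21580 N.
σ = P/A = 21580/2050 = 10.53 MPa.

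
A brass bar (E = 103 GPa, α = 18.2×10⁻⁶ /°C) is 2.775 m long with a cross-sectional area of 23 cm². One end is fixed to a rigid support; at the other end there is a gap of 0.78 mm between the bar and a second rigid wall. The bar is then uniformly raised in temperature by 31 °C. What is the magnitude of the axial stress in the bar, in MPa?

σ ≈ 29.2 MPa (compressive)

Free thermal elongation = αΔT L = 18.2×10⁻⁶ × 31 × 2775 = 1.566 mm.
The gap closes (δ_free > 0.78 mm) and the wall then resists a further 1.566 − 0.78 = 0.7857 mm of expansion.
So σ = E(δ_free − g)/L = 103×10³ × 0.7857/2775 = 29.16 MPa.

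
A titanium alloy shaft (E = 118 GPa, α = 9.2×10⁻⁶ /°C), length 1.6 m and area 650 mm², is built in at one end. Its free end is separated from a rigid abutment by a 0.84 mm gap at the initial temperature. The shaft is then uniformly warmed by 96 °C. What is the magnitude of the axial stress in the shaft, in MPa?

σ ≈ 42.3 MPa (compressive)

Free thermal elongation = αΔT L = 9.2×10⁻⁶ × 96 × 1600 = 1.413 mm.
This exceeds the 0.84 mm gap, so the wall pushes back. The portion of expansion that must be recovered elastically is δ_free − gap = 1.413 − 0.84 = 0.5731 mm.
So σ = E(δ_free − g)/L = 118×10³ × 0.5731/1600 = 42.27 MPa.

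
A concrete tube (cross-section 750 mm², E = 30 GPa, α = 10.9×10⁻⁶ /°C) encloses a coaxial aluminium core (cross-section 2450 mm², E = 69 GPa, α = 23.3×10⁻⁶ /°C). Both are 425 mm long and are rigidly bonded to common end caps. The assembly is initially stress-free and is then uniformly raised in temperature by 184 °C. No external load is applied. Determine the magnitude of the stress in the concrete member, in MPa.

The aluminium has the larger α, so on heating it would change length more than the concrete if both were free. The rigid plates force a common final length, so the aluminium is put into compression and the concrete into tension, with equal and opposite forces P (no external load).
Setting the final lengths equal and cancelling L: (α₁ − α₂)ΔT = P/(A₁E₁) + P/(A₂E₂).
|α₁ − α₂|·ΔT = 12.4×10⁻⁶ × 184 = 0.002282.
1/(A₁E₁) + 1/(A₂E₂) = 1/(750×30×10³) + 1/(2450×69×10³) = 5.036×10⁻⁸ N⁻¹.
P = 0.002282 / 5.036×10⁻⁸ = 45310 N = 45.31 kN.
σ_{concrete} = P/A₁ = 45310/750 = 60.41 MPa, tensile.

σ ≈ 60.4 MPa (tensile)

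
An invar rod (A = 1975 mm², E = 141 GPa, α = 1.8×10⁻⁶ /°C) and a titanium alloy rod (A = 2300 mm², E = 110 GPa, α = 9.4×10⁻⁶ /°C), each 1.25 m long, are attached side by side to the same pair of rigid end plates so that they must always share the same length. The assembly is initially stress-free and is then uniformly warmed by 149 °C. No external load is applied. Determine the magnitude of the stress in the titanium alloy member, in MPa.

Equilibrium of a rigid end plate with no external load gives equal and opposite internal forces ±P in the two members. Since α_{titanium alloy} > α_{invar}, heating drives the titanium alloy into compression and the invar into tension.
Compatibility of the two members (thermal + elastic change equal): (α₁ − α₂)ΔT = P·[1/(A₁E₁) + 1/(A₂E₂)].
|α₁ − α₂|·ΔT = 7.6×10⁻⁶ × 149 = 0.001132.
1/(A₁E₁) + 1/(A₂E₂) = 1/(1975×141×10³) + 1/(2300×110×10³) = 7.544×10⁻⁹ N⁻¹.
So P = 0.001132 / 7.544×10⁻⁹ = 150.1 kN.
σ_{titanium alloy} = P/A₂ = 150100/2300 = 65.27 MPa, compressive.

σ ≈ 65.3 MPa (compressive)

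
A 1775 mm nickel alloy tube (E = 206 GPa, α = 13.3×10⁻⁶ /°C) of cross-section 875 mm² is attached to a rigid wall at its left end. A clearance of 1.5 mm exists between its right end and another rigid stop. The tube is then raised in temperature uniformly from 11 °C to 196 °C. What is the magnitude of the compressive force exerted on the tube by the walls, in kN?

P ≈ 291 kN

Free thermal elongation = αΔT L = 13.3×10⁻⁶ × 185 × 1775 = 4.367 mm.
After closing the 1.5 mm clearance, 4.367 − 1.5 = 2.867 mm of expansion remains to be suppressed by the wall.
Compatibility: PL/(AE) = 2.867 mm, so σ = P/A = E × (2.867/1775) = 332.8 MPa.
Force on the wall = σA = 332.8 × 875 mm² = 291.2 kN.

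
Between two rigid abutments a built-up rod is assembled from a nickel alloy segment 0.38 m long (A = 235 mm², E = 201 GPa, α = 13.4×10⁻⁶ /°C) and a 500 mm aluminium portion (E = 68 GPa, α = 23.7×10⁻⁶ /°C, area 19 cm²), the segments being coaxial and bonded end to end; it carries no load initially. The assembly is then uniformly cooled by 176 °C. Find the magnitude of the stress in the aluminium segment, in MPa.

Free thermal contraction of the whole bar: Σ αᵢΔT Lᵢ = 13.4×10⁻⁶×176×380 + 23.7×10⁻⁶×176×500 = 2.982 mm.
The walls prevent any net length change, so an axial force P (same in every segment) develops. Compatibility: P · Σ Lᵢ/(AᵢEᵢ) = δ_free.
The series flexibility is Σ Lᵢ/(AᵢEᵢ) = 380/(235×201×10³) + 500/(1900×68×10³) = 1.191×10⁻⁵ mm/N.
Hence P = δ_free / Σ(L/AE) = 2.982/1.191×10⁻⁵ = 250.3 kN (tensile).
σ_{aluminium} = P / A = 250300 / 1900 = 131.7 MPa.

σ ≈ 132 MPa (tensile)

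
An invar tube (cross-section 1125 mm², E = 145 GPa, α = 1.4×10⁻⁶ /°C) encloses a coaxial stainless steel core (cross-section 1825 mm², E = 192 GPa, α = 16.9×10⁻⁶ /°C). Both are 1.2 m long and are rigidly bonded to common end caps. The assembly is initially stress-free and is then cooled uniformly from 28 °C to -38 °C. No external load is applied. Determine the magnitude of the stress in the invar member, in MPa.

The stainless steel has the larger α, so on cooling it would change length more than the invar if both were free. The rigid plates force a common final length, so the stainless steel is put into tension and the invar into compression, with equal and opposite forces P (no external load).
Compatibility of the two members (thermal + elastic change equal): (α₁ − α₂)ΔT = P·[1/(A₁E₁) + 1/(A₂E₂)].
|α₁ − α₂|·ΔT = 15.5×10⁻⁶ × 66 = 0.001023.
1/(A₁E₁) + 1/(A₂E₂) = 1/(1125×145×10³) + 1/(1825×192×10³) = 8.984×10⁻⁹ N⁻¹.
So P = 0.001023 / 8.984×10⁻⁹ = 113.9 kN.
σ_{invar} = P/A₁ = 113900/1125 = 101.2 MPa, compressive.

σ ≈ 101 MPa (compressive)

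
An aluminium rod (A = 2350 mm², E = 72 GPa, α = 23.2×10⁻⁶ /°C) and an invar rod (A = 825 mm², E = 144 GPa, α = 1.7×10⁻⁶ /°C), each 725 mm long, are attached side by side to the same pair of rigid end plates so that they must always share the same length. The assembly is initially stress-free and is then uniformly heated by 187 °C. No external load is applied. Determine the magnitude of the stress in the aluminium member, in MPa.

σ ≈ 119 MPa (compressive)

Equilibrium of a rigid end plate with no external load gives equal and opposite internal forces ±P in the two members. Since α_{aluminium} > α_{invar}, heating drives the aluminium into compression and the invar into tension.
Equating the net (thermal + elastic) strains gives |α₁ − α₂|·ΔT = P·[1/(A₁E₁) + 1/(A₂E₂)].
|α₁ − α₂|·ΔT = 21.5×10⁻⁶ × 187 = 0.00402.
1/(A₁E₁) + 1/(A₂E₂) = 1/(2350×72×10³) + 1/(825×144×10³) = 1.433×10⁻⁸ N⁻¹.
So P = 0.00402 / 1.433×10⁻⁸ = 280.6 kN.
σ_{aluminium} = P/A₁ = 280600/2350 = 119.4 MPa, compressive.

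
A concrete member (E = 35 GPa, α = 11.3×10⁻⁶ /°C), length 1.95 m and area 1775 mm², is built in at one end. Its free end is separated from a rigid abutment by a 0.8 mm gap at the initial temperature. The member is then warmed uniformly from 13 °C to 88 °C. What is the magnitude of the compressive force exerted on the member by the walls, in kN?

P ≈ 27.2 kN

If the wall were absent the member would grow by αΔT L = 11.3×10⁻⁶ × 75 × 1950 = 1.653 mm.
This exceeds the 0.8 mm gap, so the wall pushes back. The portion of expansion that must be recovered elastically is δ_free − gap = 1.653 − 0.8 = 0.8526 mm.
That suppressed elongation corresponds to σ = E·Δ/L = 35×10³ × 0.8526/1950 = 15.3 MPa.
Force on the wall = σA = 15.3 × 1775 mm² = 27.16 kN.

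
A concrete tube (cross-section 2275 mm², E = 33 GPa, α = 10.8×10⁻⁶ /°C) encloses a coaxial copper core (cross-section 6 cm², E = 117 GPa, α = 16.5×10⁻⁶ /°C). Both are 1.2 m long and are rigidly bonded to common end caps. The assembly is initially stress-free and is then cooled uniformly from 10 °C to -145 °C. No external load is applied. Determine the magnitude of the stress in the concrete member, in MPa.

σ ≈ 14.1 MPa (compressive)

Both members must finish at the same length. With the larger α, the copper tends to over-contract; the plates restrain it, putting the copper in tension and the concrete in compression. With no external load the two internal forces are equal and opposite, magnitude P.
Equating the net (thermal + elastic) strains gives |α₁ − α₂|·ΔT = P·[1/(A₁E₁) + 1/(A₂E₂)].
|α₁ − α₂|·ΔT = 5.7×10⁻⁶ × 155 = 0.0008835.
1/(A₁E₁) + 1/(A₂E₂) = 1/(2275×33×10³) + 1/(600×117×10³) = 2.757×10⁻⁸ N⁻¹.
So P = 0.0008835 / 2.757×10⁻⁸ = 32.05 kN.
σ_{concrete} = P/A₁ = 32050/2275 = 14.09 MPa, compressive.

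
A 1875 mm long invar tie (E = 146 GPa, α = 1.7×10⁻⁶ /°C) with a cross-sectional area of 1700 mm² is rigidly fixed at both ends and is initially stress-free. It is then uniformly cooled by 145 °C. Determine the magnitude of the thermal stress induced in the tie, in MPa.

With length fixed, the mechanical strain must cancel the thermal strain αΔT = 1.7×10⁻⁶ × 145 = 246.5×10⁻⁶.
σ = EαΔT = 146×10³ × 1.7×10⁻⁶ × 145 = 35.99 MPa (tensile; the tie is trying to contract).

σ ≈ 36 MPa (tensile)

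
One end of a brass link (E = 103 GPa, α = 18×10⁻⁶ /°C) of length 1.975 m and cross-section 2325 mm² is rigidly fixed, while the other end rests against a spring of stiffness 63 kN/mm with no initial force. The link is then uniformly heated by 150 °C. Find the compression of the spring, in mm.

Free thermal expansion: δ_free = αΔT L = 18×10⁻⁶ × 150 × 1975 = 5.333 mm.
Let P be the compressive force at the spring. The link shortens elastically by PL/(AE) and the spring compresses by P/k; together these equal δ_free.
P [ L/(AE) + 1/k ] = δ_free → P [ 1975/(2325×103×10³) + 1/(63×10³) ] = 5.333.
P = 5.333 / 2.412×10⁻⁵ = 221100 N.
Spring compression = P/k = 221100/(63×10³) = 3.509 mm.

δ ≈ 3.51 mm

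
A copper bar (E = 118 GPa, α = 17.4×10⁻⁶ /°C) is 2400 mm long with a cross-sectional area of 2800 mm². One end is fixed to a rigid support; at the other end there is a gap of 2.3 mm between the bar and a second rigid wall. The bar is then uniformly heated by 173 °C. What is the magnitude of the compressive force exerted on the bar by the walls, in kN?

P ≈ 678 kN

Unrestrained expansion: δ_free = αΔT L = 17.4×10⁻⁶ × 173 × 2400 = 7.224 mm.
The gap closes (δ_free > 2.3 mm) and the wall then resists a further 7.224 − 2.3 = 4.924 mm of expansion.
Compatibility: PL/(AE) = 4.924 mm, so σ = P/A = E × (4.924/2400) = 242.1 MPa.
P = σA = 242.1 × 2800 = 677.9 kN.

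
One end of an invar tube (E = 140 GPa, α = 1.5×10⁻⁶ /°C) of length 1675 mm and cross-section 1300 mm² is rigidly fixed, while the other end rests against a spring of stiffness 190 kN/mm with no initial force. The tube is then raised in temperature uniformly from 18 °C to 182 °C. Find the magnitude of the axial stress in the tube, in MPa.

The unrestrained thermal change is αΔT L = 1.5×10⁻⁶ × 164 × 1675 = 0.4121 mm.
With a force P in the spring, the elastic change of the tube is PL/(AE) and that of the spring is P/k; compatibility requires their sum to equal δ_free.
So P = δ_free / [L/(AE) + 1/k] = 0.4121 / [ 1675/(1300×140×10³) + 1/(190×10³) ].
P = 0.4121 / 1.447×10⁻⁵ = 28480 N.
σ = P/A = 28480/1300 = 21.91 MPa.

σ ≈ 21.9 MPa (compressive)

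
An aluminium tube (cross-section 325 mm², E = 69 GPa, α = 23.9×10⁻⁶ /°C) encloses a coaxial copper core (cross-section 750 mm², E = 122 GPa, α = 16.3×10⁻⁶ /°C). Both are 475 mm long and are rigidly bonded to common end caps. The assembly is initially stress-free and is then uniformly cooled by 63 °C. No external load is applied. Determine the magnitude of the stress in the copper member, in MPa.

σ ≈ 11.5 MPa (compressive)

Equilibrium of a rigid end plate with no external load gives equal and opposite internal forces ±P in the two members. Since α_{aluminium} > α_{copper}, cooling drives the aluminium into tension and the copper into compression.
Equating the net (thermal + elastic) strains gives |α₁ − α₂|·ΔT = P·[1/(A₁E₁) + 1/(A₂E₂)].
|α₁ − α₂|·ΔT = 7.6×10⁻⁶ × 63 = 0.0004788.
1/(A₁E₁) + 1/(A₂E₂) = 1/(325×69×10³) + 1/(750×122×10³) = 5.552×10⁻⁸ N⁻¹.
So P = 0.0004788 / 5.552×10⁻⁸ = 8.624 kN.
σ_{copper} = P/A₂ = 8624/750 = 11.5 MPa, compressive.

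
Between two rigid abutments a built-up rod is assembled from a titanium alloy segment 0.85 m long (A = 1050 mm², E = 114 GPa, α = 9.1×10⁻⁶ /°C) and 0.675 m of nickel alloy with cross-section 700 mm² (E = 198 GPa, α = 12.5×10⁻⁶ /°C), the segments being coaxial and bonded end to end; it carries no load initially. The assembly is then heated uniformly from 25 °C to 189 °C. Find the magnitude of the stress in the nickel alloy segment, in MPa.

Free thermal expansion of the whole bar: Σ αᵢΔT Lᵢ = 9.1×10⁻⁶×164×850 + 12.5×10⁻⁶×164×675 = 2.652 mm.
Since the ends are fixed, an axial force P builds up, equal in every segment, with P · Σ Lᵢ/(AᵢEᵢ) = δ_free.
The series flexibility is Σ Lᵢ/(AᵢEᵢ) = 850/(1050×114×10³) + 675/(700×198×10³) = 1.197×10⁻⁵ mm/N.
Hence P = δ_free / Σ(L/AE) = 2.652/1.197×10⁻⁵ = 221.6 kN (compressive).
σ_{nickel alloy} = P / A = 221600 / 700 = 316.5 MPa.

σ ≈ 317 MPa (compressive)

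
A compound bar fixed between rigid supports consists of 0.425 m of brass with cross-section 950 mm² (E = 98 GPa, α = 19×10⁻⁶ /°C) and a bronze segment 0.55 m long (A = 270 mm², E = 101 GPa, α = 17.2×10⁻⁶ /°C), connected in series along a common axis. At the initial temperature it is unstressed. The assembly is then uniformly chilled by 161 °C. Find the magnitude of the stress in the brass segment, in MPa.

If the supports were absent, the total length change would be Σ αᵢΔT Lᵢ = 19×10⁻⁶×161×425 + 17.2×10⁻⁶×161×550 = 2.823 mm.
The walls prevent any net length change, so an axial force P (same in every segment) develops. Compatibility: P · Σ Lᵢ/(AᵢEᵢ) = δ_free.
The series flexibility is Σ Lᵢ/(AᵢEᵢ) = 425/(950×98×10³) + 550/(270×101×10³) = 2.473×10⁻⁵ mm/N.
P = 2.823 / 2.473×10⁻⁵ = 114100 N = 114.1 kN, tensile.
σ_{brass} = P / A = 114100 / 950 = 120.1 MPa.

σ ≈ 120 MPa (tensile)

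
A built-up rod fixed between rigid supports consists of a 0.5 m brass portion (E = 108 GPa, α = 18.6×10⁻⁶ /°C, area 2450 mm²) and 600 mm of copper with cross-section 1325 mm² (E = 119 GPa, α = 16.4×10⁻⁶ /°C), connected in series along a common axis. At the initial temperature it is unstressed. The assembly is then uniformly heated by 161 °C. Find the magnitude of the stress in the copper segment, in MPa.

σ ≈ 408 MPa (compressive)

With the walls removed the bar would change length by δ_free = Σ αᵢΔT Lᵢ = 18.6×10⁻⁶×161×500 + 16.4×10⁻⁶×161×600 = 3.082 mm.
Since the ends are fixed, an axial force P builds up, equal in every segment, with P · Σ Lᵢ/(AᵢEᵢ) = δ_free.
Σ Lᵢ/(AᵢEᵢ) = 500/(2450×108×10³) + 600/(1325×119×10³) = 5.695×10⁻⁶ mm/N.
P = 3.082 / 5.695×10⁻⁶ = 541100 N = 541.1 kN, compressive.
σ_{copper} = P / A = 541100 / 1325 = 408.4 MPa.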